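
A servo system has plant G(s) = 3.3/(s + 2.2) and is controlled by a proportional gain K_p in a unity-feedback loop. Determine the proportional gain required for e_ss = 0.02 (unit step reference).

For a type-0 loop with proportional control, e_ss = 1/(1 + K_p·G(0)).
G(0) = 1.5. Require 1/(1 + K_p·1.5) = 0.02, so 1 + 1.5·K_p = 50.
K_p = (50 − 1)/1.5 = 32.7.

K_p = 32.7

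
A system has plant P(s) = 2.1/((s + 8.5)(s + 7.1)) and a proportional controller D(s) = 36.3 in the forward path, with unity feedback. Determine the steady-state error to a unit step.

The loop is type 0. Static position error constant K_pos = D(0)·P(0) = 36.3·0.0348 = 1.263.
Steady-state error to a unit step: e_ss = 1/(1+K_pos) = 1/2.263 = 0.442.

0.442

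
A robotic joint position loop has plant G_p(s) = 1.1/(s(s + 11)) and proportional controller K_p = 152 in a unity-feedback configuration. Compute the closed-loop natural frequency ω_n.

ω_n = 12.9 rad/s

1 + K_p·G_p(s) = 0 gives s² + 11s + 167.2 = 0.
Matching s² + 2ζω_n s + ω_n²: ω_n = √167.2 = 12.93 rad/s and 2ζω_n = 11, so ζ = 11/(2·12.93) = 0.425.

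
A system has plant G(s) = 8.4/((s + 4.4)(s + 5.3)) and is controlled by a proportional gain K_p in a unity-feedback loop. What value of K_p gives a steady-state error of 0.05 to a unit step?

K_p = 52.7

The loop is type 0, so e_ss(step) = 1/(1 + K_pos) with K_pos = K_p·G(0).
G(0) = 0.3602. Require 1/(1 + K_p·0.3602) = 0.05, so 1 + 0.3602·K_p = 20.
K_p = (20 − 1)/0.3602 = 52.7.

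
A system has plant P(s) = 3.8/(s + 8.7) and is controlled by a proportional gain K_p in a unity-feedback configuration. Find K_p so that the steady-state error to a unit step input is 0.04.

K_p = 54.9

For a type-0 loop with proportional control, e_ss = 1/(1 + K_p·P(0)).
P(0) = 0.4368. Require 1/(1 + K_p·0.4368) = 0.04, so 1 + 0.4368·K_p = 25.
K_p = (25 − 1)/0.4368 = 54.9.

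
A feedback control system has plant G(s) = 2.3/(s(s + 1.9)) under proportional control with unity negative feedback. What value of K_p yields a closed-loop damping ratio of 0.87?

K_p = 0.518

Closed-loop characteristic equation: s² + 1.9s + K_p·2.3 = 0.
So ω_n = √(2.3K_p) and 2ζω_n = 1.9, giving ζ = 1.9/(2√(2.3K_p)).
Setting ζ = 0.87: √(2.3K_p) = 1.9/(2·0.87) = 1.092, so K_p = 1.192/2.3 = 0.518.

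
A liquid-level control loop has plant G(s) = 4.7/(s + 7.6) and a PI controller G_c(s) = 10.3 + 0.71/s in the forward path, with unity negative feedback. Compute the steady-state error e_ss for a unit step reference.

0

The open loop G_c(s)G(s) has a pole at the origin (type 1), so the static position error constant is infinite and e_ss = 1/(1+∞) = 0.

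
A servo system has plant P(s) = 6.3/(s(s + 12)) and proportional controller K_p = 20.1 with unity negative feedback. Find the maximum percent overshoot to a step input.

Closed-loop characteristic equation: s² + 12s + 126.6 = 0, so ω_n = 11.25 rad/s and ζ = 12/(2·11.25) = 0.5332.
%OS = 100·exp(−πζ/√(1−ζ²)) = 100·exp(−π·0.5332/√0.7157) = 13.8%.

13.8%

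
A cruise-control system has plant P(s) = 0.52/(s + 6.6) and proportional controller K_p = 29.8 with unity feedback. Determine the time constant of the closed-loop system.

τ = 0.0453 s

Closed-loop transfer function: T(s) = K_p·P(s)/(1 + K_p·P(s)) = 15.5/(s + 6.6 + 15.5) = 15.5/(s + 22.1).
Time constant τ = 1/22.1 = 0.0453 s.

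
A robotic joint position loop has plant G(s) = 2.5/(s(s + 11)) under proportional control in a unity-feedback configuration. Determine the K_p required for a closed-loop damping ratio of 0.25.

K_p = 194

Closed-loop characteristic equation: s² + 11s + K_p·2.5 = 0.
So ω_n = √(2.5K_p) and 2ζω_n = 11, giving ζ = 11/(2√(2.5K_p)).
Setting ζ = 0.25: √(2.5K_p) = 11/(2·0.25) = 22, so K_p = 484/2.5 = 194.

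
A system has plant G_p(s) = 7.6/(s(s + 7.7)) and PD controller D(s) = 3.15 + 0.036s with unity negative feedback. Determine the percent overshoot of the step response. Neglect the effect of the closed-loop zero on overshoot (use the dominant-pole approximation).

1.21%

Forward path: (3.15 + 0.036s)·7.6/(s(s+7.7)). The closed-loop characteristic equation is s² + (7.7 + 7.6·0.036)s + 7.6·3.15 = 0.
That is s² + 7.974s + 23.94 = 0, so ω_n = 4.893 rad/s and ζ = 7.974/(2·4.893) = 0.8148.
%OS = 100·exp(−πζ/√(1−ζ²)) = 1.21%.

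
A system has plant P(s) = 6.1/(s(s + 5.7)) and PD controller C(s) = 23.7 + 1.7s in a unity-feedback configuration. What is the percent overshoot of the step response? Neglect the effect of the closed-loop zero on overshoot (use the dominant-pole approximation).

5.95%

Forward path: (23.7 + 1.7s)·6.1/(s(s+5.7)). The closed-loop characteristic equation is s² + (5.7 + 6.1·1.7)s + 6.1·23.7 = 0.
That is s² + 16.07s + 144.6 = 0, so ω_n = 12.02 rad/s and ζ = 16.07/(2·12.02) = 0.6683.
%OS = 100·exp(−πζ/√(1−ζ²)) = 5.95%.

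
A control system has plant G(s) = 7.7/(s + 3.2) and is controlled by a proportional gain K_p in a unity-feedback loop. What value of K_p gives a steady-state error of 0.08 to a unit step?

K_p = 4.78

For a type-0 loop with proportional control, e_ss = 1/(1 + K_p·G(0)).
G(0) = 2.406. Require 1/(1 + K_p·2.406) = 0.08, so 1 + 2.406·K_p = 12.5.
K_p = (12.5 − 1)/2.406 = 4.78.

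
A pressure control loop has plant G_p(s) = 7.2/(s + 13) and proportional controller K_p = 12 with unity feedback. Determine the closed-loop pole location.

Closed-loop transfer function: T(s) = K_p·G_p(s)/(1 + K_p·G_p(s)) = 86.4/(s + 13 + 86.4) = 86.4/(s + 99.4).
The closed-loop pole is at s = −99.4.

s = -99.4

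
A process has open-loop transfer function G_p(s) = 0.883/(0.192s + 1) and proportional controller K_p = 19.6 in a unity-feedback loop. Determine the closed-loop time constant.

τ = 0.0105 s

Closed loop: T(s) = K_p·G_p/(1+K_p·G_p) = 17.31/(0.192s + 1 + 17.31), with pole at s = −(1 + 17.31)/0.192 = −95.35.
Closed-loop time constant τ = 1/95.35 = 0.0105 s.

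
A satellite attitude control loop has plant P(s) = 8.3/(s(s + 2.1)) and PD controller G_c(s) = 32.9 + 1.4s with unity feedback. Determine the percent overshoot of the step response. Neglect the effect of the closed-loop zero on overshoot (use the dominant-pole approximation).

23.8%

Forward path: (32.9 + 1.4s)·8.3/(s(s+2.1)). The closed-loop characteristic equation is s² + (2.1 + 8.3·1.4)s + 8.3·32.9 = 0.
That is s² + 13.72s + 273.1 = 0, so ω_n = 16.52 rad/s and ζ = 13.72/(2·16.52) = 0.4151.
%OS = 100·exp(−πζ/√(1−ζ²)) = 23.8%.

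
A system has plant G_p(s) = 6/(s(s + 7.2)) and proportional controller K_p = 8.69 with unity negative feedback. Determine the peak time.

T_p = 0.502 s

From 1 + K_pG_p(s) = 0: s² + 7.2s + 52.14 = 0 ⇒ ω_n = 7.221, ζ = 0.4986.
Damped frequency ω_d = ω_n√(1−ζ²) = 6.259 rad/s, so peak time T_p = π/ω_d = 0.502 s.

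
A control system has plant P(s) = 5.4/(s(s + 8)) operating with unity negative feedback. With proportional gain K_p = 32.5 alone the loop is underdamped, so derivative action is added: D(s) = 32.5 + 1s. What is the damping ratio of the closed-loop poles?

Forward path: (32.5 + 1s)·5.4/(s(s+8)). The closed-loop characteristic equation is s² + (8 + 5.4·1)s + 5.4·32.5 = 0.
That is s² + 13.4s + 175.5 = 0, so ω_n = 13.25 rad/s and ζ = 13.4/(2·13.25) = 0.5058.

ζ = 0.506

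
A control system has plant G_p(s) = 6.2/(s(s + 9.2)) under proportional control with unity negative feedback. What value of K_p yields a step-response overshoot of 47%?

From %OS = 100·exp(−πζ/√(1−ζ²)) = 47%, ζ = −ln(0.47)/√(π²+ln²(0.47)) = 0.2337.
Characteristic equation s² + 9.2s + 6.2K_p = 0 gives ζ = 9.2/(2√(6.2K_p)).
Setting ζ = 0.2337: √(6.2K_p) = 9.2/(2·0.2337) = 19.69, so K_p = 387.5/6.2 = 62.5.

K_p = 62.5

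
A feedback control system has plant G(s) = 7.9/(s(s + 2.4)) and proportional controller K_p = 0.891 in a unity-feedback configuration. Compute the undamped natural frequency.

The closed-loop denominator is s(s+2.4) + 0.891·7.9 = s² + 2.4s + 7.039.
So ω_n² = 7.039 ⇒ ω_n = 2.653 rad/s, and ζ = 2.4/(2ω_n) = 0.452.

ω_n = 2.65 rad/s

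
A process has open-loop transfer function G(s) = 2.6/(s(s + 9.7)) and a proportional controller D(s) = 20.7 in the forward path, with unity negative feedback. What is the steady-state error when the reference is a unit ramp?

The loop has one pole at the origin (type 1). Velocity error constant K_v = lim_{s→0} s·D(s)G(s) = 20.7·2.6/9.7 = 5.548.
Steady-state error to a unit ramp: e_ss = 1/K_v = 0.18.

0.18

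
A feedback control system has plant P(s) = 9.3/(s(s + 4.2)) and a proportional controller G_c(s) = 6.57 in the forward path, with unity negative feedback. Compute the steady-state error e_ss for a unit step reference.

The open loop G_c(s)P(s) has a pole at the origin (type 1), so the static position error constant is infinite and e_ss = 1/(1+∞) = 0.

0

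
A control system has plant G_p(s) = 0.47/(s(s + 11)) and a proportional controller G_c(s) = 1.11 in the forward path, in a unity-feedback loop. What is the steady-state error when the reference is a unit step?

The open loop G_c(s)G_p(s) has a pole at the origin (type 1), so the static position error constant is infinite and e_ss = 1/(1+∞) = 0.

0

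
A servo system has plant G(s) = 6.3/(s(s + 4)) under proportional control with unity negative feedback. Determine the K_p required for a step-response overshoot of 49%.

K_p = 12.9

From %OS = 100·exp(−πζ/√(1−ζ²)) = 49%, ζ = −ln(0.49)/√(π²+ln²(0.49)) = 0.2214.
Characteristic equation s² + 4s + 6.3K_p = 0 gives ζ = 4/(2√(6.3K_p)).
Setting ζ = 0.2214: √(6.3K_p) = 4/(2·0.2214) = 9.032, so K_p = 81.58/6.3 = 12.9.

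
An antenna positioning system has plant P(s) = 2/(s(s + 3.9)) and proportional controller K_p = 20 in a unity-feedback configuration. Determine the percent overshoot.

From 1 + K_pP(s) = 0: s² + 3.9s + 40 = 0 ⇒ ω_n = 6.325, ζ = 0.3083.
%OS = 100·exp(−πζ/√(1−ζ²)) = 100·exp(−π·0.3083/√0.9049) = 36.1%.

36.1%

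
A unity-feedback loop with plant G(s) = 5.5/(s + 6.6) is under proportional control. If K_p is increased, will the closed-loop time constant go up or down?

The closed-loop bandwidth 6.6+K_p·5.5 grows with K_p, so τ shrinks.

decrease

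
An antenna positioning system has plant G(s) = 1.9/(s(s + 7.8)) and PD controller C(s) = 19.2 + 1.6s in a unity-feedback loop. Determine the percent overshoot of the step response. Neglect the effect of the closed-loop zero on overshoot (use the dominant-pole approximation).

Forward path: (19.2 + 1.6s)·1.9/(s(s+7.8)). The closed-loop characteristic equation is s² + (7.8 + 1.9·1.6)s + 1.9·19.2 = 0.
That is s² + 10.84s + 36.48 = 0, so ω_n = 6.04 rad/s and ζ = 10.84/(2·6.04) = 0.8974.
%OS = 100·exp(−πζ/√(1−ζ²)) = 0.168%.

0.168%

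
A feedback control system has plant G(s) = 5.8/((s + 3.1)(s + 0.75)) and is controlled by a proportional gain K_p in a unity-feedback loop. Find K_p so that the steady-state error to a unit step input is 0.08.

For a type-0 loop with proportional control, e_ss = 1/(1 + K_p·G(0)).
G(0) = 2.495. Require 1/(1 + K_p·2.495) = 0.08, so 1 + 2.495·K_p = 12.5.
K_p = (12.5 − 1)/2.495 = 4.61.

K_p = 4.61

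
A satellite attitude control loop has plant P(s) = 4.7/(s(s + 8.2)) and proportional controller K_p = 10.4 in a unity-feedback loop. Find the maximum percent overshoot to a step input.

Closed-loop characteristic equation: s² + 8.2s + 48.88 = 0, so ω_n = 6.991 rad/s and ζ = 8.2/(2·6.991) = 0.5864.
%OS = 100·exp(−πζ/√(1−ζ²)) = 100·exp(−π·0.5864/√0.6561) = 10.3%.

10.3%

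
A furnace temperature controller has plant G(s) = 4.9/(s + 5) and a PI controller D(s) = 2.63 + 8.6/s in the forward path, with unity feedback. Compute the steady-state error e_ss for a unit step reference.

The open loop D(s)G(s) has a pole at the origin (type 1), so the static position error constant is infinite and e_ss = 1/(1+∞) = 0.

0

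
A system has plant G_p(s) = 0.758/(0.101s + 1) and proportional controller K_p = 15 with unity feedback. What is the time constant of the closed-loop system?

τ = 0.00816 s

Closed loop: T(s) = K_p·G_p/(1+K_p·G_p) = 11.37/(0.101s + 1 + 11.37), with pole at s = −(1 + 11.37)/0.101 = −122.5.
Closed-loop time constant τ = 1/122.5 = 0.00816 s.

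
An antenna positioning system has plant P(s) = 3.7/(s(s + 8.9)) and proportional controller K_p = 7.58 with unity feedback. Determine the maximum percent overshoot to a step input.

Closed-loop characteristic equation: s² + 8.9s + 28.05 = 0, so ω_n = 5.296 rad/s and ζ = 8.9/(2·5.296) = 0.8403.
%OS = 100·exp(−πζ/√(1−ζ²)) = 100·exp(−π·0.8403/√0.2939) = 0.768%.

0.768%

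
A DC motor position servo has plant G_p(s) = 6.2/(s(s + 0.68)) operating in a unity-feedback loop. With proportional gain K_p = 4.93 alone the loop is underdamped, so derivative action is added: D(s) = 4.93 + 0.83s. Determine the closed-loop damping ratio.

ζ = 0.527

Forward path: (4.93 + 0.83s)·6.2/(s(s+0.68)). The closed-loop characteristic equation is s² + (0.68 + 6.2·0.83)s + 6.2·4.93 = 0.
That is s² + 5.826s + 30.57 = 0, so ω_n = 5.529 rad/s and ζ = 5.826/(2·5.529) = 0.5269.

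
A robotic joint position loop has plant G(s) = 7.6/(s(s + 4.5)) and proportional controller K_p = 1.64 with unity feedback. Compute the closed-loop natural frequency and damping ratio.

ω_n = 3.53 rad/s, ζ = 0.637

1 + K_p·G(s) = 0 gives s² + 4.5s + 12.46 = 0.
So ω_n² = 12.46 ⇒ ω_n = 3.53 rad/s, and ζ = 4.5/(2ω_n) = 0.637.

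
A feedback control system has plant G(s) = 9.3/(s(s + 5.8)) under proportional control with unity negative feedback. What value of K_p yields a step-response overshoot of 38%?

K_p = 10.4

From %OS = 100·exp(−πζ/√(1−ζ²)) = 38%, ζ = −ln(0.38)/√(π²+ln²(0.38)) = 0.2943.
Characteristic equation s² + 5.8s + 9.3K_p = 0 gives ζ = 5.8/(2√(9.3K_p)).
Setting ζ = 0.2943: √(9.3K_p) = 5.8/(2·0.2943) = 9.852, so K_p = 97.07/9.3 = 10.4.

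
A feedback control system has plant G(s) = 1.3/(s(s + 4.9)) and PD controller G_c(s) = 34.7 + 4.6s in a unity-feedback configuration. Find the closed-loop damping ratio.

Forward path: (34.7 + 4.6s)·1.3/(s(s+4.9)). The closed-loop characteristic equation is s² + (4.9 + 1.3·4.6)s + 1.3·34.7 = 0.
That is s² + 10.88s + 45.11 = 0, so ω_n = 6.716 rad/s and ζ = 10.88/(2·6.716) = 0.81.

ζ = 0.81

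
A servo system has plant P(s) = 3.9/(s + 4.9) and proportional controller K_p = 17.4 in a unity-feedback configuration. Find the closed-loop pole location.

s = -72.76

Closed-loop transfer function: T(s) = K_p·P(s)/(1 + K_p·P(s)) = 67.86/(s + 4.9 + 67.86) = 67.86/(s + 72.76).
The closed-loop pole is at s = −72.76.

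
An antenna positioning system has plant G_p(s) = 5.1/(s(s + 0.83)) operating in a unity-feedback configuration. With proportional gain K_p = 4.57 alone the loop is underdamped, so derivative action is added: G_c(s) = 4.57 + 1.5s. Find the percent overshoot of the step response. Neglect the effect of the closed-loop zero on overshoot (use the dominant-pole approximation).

0.312%

Forward path: (4.57 + 1.5s)·5.1/(s(s+0.83)). The closed-loop characteristic equation is s² + (0.83 + 5.1·1.5)s + 5.1·4.57 = 0.
That is s² + 8.48s + 23.31 = 0, so ω_n = 4.828 rad/s and ζ = 8.48/(2·4.828) = 0.8783.
%OS = 100·exp(−πζ/√(1−ζ²)) = 0.312%.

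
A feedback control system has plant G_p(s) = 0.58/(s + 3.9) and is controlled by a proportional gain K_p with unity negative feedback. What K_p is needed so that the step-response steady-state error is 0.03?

Steady-state error for a unit step on this type-0 loop is 1/(1 + K_p·G_p(0)).
G_p(0) = 0.1487. Require 1/(1 + K_p·0.1487) = 0.03, so 1 + 0.1487·K_p = 33.33.
K_p = (33.33 − 1)/0.1487 = 217.

K_p = 217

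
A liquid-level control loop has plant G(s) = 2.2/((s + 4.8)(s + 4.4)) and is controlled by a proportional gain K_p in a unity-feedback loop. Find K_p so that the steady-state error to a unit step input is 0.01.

For a type-0 loop with proportional control, e_ss = 1/(1 + K_p·G(0)).
G(0) = 0.1042. Require 1/(1 + K_p·0.1042) = 0.01, so 1 + 0.1042·K_p = 100.
K_p = (100 − 1)/0.1042 = 950.

K_p = 950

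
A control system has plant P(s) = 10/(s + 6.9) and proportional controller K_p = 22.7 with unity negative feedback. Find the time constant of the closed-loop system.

Closed-loop transfer function: T(s) = K_p·P(s)/(1 + K_p·P(s)) = 227/(s + 6.9 + 227) = 227/(s + 233.9).
Time constant τ = 1/233.9 = 0.00428 s.

τ = 0.00428 s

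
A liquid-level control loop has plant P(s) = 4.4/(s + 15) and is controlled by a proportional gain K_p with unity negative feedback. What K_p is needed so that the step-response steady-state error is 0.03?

K_p = 110

The loop is type 0, so e_ss(step) = 1/(1 + K_pos) with K_pos = K_p·P(0).
P(0) = 0.2933. Require 1/(1 + K_p·0.2933) = 0.03, so 1 + 0.2933·K_p = 33.33.
K_p = (33.33 − 1)/0.2933 = 110.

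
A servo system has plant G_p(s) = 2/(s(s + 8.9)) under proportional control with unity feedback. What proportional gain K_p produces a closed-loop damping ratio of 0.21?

K_p = 225

Closed-loop characteristic equation: s² + 8.9s + K_p·2 = 0.
So ω_n = √(2K_p) and 2ζω_n = 8.9, giving ζ = 8.9/(2√(2K_p)).
Setting ζ = 0.21: √(2K_p) = 8.9/(2·0.21) = 21.19, so K_p = 449/2 = 225.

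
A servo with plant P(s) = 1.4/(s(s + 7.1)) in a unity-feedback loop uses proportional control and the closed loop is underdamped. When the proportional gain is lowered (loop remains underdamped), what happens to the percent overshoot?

decrease

ζ = 7.1/(2√(1.4K_p)) rises as K_p falls; higher damping means less overshoot.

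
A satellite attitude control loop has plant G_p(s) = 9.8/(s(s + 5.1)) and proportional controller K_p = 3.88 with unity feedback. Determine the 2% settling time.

T_s ≈ 1.57 s

The closed-loop denominator s² + 5.1s + 38.02 gives ω_n = √38.02 = 6.166 and ζ = 5.1/(2ω_n) = 0.4135.
2% settling time T_s ≈ 4/(ζω_n) = 4/2.55 = 1.57 s.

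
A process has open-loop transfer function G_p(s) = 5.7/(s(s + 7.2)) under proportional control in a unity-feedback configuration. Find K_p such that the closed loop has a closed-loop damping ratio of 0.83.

Closed-loop characteristic equation: s² + 7.2s + K_p·5.7 = 0.
So ω_n = √(5.7K_p) and 2ζω_n = 7.2, giving ζ = 7.2/(2√(5.7K_p)).
Setting ζ = 0.83: √(5.7K_p) = 7.2/(2·0.83) = 4.337, so K_p = 18.81/5.7 = 3.3.

K_p = 3.3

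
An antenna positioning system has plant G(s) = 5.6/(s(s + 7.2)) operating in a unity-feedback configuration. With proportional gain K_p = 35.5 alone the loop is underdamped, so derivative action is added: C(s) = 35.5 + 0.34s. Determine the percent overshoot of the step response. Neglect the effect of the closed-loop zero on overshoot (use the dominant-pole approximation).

Forward path: (35.5 + 0.34s)·5.6/(s(s+7.2)). The closed-loop characteristic equation is s² + (7.2 + 5.6·0.34)s + 5.6·35.5 = 0.
That is s² + 9.104s + 198.8 = 0, so ω_n = 14.1 rad/s and ζ = 9.104/(2·14.1) = 0.3228.
%OS = 100·exp(−πζ/√(1−ζ²)) = 34.2%.

34.2%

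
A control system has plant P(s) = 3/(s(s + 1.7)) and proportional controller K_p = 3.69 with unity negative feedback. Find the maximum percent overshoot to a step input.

Closed-loop characteristic equation: s² + 1.7s + 11.07 = 0, so ω_n = 3.327 rad/s and ζ = 1.7/(2·3.327) = 0.2555.
%OS = 100·exp(−πζ/√(1−ζ²)) = 100·exp(−π·0.2555/√0.9347) = 43.6%.

43.6%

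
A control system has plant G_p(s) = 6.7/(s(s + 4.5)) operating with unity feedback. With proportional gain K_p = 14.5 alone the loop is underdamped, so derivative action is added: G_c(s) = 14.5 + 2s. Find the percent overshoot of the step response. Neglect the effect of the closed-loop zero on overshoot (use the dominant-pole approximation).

0.11%

Forward path: (14.5 + 2s)·6.7/(s(s+4.5)). The closed-loop characteristic equation is s² + (4.5 + 6.7·2)s + 6.7·14.5 = 0.
That is s² + 17.9s + 97.15 = 0, so ω_n = 9.856 rad/s and ζ = 17.9/(2·9.856) = 0.908.
%OS = 100·exp(−πζ/√(1−ζ²)) = 0.11%.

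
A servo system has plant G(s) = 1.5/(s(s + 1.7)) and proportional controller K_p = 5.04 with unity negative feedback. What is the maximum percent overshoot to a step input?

The closed-loop denominator s² + 1.7s + 7.56 gives ω_n = √7.56 = 2.75 and ζ = 1.7/(2ω_n) = 0.3091.
%OS = 100·exp(−πζ/√(1−ζ²)) = 100·exp(−π·0.3091/√0.9044) = 36%.

36%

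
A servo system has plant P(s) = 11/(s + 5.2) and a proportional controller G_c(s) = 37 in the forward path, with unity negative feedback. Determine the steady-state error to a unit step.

0.0126

The loop is type 0. Static position error constant K_pos = G_c(0)·P(0) = 37·2.115 = 78.27.
Steady-state error to a unit step: e_ss = 1/(1+K_pos) = 1/79.27 = 0.0126.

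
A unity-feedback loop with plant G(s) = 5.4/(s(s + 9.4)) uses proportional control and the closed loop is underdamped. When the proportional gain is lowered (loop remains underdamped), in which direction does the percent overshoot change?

ζ = 9.4/(2√(5.4K_p)) rises as K_p falls; higher damping means less overshoot.

decrease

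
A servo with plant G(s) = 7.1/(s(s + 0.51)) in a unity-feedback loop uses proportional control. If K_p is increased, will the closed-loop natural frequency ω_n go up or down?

ω_n = √(7.1·K_p), which grows with K_p.

increase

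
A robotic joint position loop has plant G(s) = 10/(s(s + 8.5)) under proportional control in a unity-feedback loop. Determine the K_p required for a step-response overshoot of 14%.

K_p = 6.42

From %OS = 100·exp(−πζ/√(1−ζ²)) = 14%, ζ = −ln(0.14)/√(π²+ln²(0.14)) = 0.5305.
Characteristic equation s² + 8.5s + 10K_p = 0 gives ζ = 8.5/(2√(10K_p)).
Setting ζ = 0.5305: √(10K_p) = 8.5/(2·0.5305) = 8.011, so K_p = 64.18/10 = 6.42.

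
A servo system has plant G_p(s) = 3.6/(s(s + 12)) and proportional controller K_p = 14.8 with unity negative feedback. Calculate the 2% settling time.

From 1 + K_pG_p(s) = 0: s² + 12s + 53.28 = 0 ⇒ ω_n = 7.299, ζ = 0.822.
2% settling time T_s ≈ 4/(ζω_n) = 4/6 = 0.667 s.

T_s ≈ 0.667 s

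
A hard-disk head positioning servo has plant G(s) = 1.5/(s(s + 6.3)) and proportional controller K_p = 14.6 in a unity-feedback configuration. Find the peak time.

The closed-loop denominator s² + 6.3s + 21.9 gives ω_n = √21.9 = 4.68 and ζ = 6.3/(2ω_n) = 0.6731.
Damped frequency ω_d = ω_n√(1−ζ²) = 3.461 rad/s, so peak time T_p = π/ω_d = 0.908 s.

T_p = 0.908 s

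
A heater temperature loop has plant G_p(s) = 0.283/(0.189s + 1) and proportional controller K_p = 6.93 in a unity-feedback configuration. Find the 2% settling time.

Closed loop: T(s) = K_p·G_p/(1+K_p·G_p) = 1.961/(0.189s + 1 + 1.961), with pole at s = −(1 + 1.961)/0.189 = −15.67.
τ = 1/15.67 = 0.06383 s, so 2% settling time ≈ 4τ = 0.255 s.

T_s ≈ 0.255 s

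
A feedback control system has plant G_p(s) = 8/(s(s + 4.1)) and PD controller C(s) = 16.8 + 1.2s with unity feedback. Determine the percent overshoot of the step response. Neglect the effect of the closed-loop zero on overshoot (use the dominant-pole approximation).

10%

Forward path: (16.8 + 1.2s)·8/(s(s+4.1)). The closed-loop characteristic equation is s² + (4.1 + 8·1.2)s + 8·16.8 = 0.
That is s² + 13.7s + 134.4 = 0, so ω_n = 11.59 rad/s and ζ = 13.7/(2·11.59) = 0.5909.
%OS = 100·exp(−πζ/√(1−ζ²)) = 10%.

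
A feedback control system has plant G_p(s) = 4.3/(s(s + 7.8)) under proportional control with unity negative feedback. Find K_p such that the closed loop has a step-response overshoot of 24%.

K_p = 20.7

From %OS = 100·exp(−πζ/√(1−ζ²)) = 24%, ζ = −ln(0.24)/√(π²+ln²(0.24)) = 0.4136.
Characteristic equation s² + 7.8s + 4.3K_p = 0 gives ζ = 7.8/(2√(4.3K_p)).
Setting ζ = 0.4136: √(4.3K_p) = 7.8/(2·0.4136) = 9.43, so K_p = 88.92/4.3 = 20.7.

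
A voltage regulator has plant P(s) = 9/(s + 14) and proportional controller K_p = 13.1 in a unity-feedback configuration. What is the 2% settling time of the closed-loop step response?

Closed-loop transfer function: T(s) = K_p·P(s)/(1 + K_p·P(s)) = 117.9/(s + 14 + 117.9) = 117.9/(s + 131.9).
Time constant τ = 1/131.9 = 0.007582 s, so the 2% settling time is about 4τ = 0.0303 s.

T_s ≈ 0.0303 s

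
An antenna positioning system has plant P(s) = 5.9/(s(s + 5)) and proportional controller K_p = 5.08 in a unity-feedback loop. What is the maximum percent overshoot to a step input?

19.9%

The closed-loop denominator s² + 5s + 29.97 gives ω_n = √29.97 = 5.475 and ζ = 5/(2ω_n) = 0.4566.
%OS = 100·exp(−πζ/√(1−ζ²)) = 100·exp(−π·0.4566/√0.7915) = 19.9%.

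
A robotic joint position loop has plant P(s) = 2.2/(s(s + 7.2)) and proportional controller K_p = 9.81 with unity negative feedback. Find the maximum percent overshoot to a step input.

From 1 + K_pP(s) = 0: s² + 7.2s + 21.58 = 0 ⇒ ω_n = 4.646, ζ = 0.7749.
%OS = 100·exp(−πζ/√(1−ζ²)) = 100·exp(−π·0.7749/√0.3995) = 2.12%.

2.12%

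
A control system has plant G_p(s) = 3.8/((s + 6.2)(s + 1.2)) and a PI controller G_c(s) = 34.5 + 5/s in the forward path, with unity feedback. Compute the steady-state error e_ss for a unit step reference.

The open loop G_c(s)G_p(s) has a pole at the origin (type 1), so the static position error constant is infinite and e_ss = 1/(1+∞) = 0.

0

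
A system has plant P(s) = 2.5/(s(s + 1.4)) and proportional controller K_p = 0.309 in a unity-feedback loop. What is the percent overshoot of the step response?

From 1 + K_pP(s) = 0: s² + 1.4s + 0.7725 = 0 ⇒ ω_n = 0.8789, ζ = 0.7964.
%OS = 100·exp(−πζ/√(1−ζ²)) = 100·exp(−π·0.7964/√0.3657) = 1.6%.

1.6%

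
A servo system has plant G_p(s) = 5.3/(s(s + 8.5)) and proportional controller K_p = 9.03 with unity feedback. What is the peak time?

From 1 + K_pG_p(s) = 0: s² + 8.5s + 47.86 = 0 ⇒ ω_n = 6.918, ζ = 0.6143.
Damped frequency ω_d = ω_n√(1−ζ²) = 5.459 rad/s, so peak time T_p = π/ω_d = 0.576 s.

T_p = 0.576 s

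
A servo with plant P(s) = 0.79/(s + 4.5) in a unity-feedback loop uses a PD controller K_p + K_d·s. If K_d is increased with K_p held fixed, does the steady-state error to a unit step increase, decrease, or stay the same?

At s = 0 the derivative term contributes nothing: C(0) = K_p regardless of K_d, so K_pos = K_p·P(0) and e_ss are unchanged.

unchanged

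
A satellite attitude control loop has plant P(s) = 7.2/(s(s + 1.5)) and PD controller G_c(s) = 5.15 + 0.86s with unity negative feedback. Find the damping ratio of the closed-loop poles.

Forward path: (5.15 + 0.86s)·7.2/(s(s+1.5)). The closed-loop characteristic equation is s² + (1.5 + 7.2·0.86)s + 7.2·5.15 = 0.
That is s² + 7.692s + 37.08 = 0, so ω_n = 6.089 rad/s and ζ = 7.692/(2·6.089) = 0.6316.

ζ = 0.632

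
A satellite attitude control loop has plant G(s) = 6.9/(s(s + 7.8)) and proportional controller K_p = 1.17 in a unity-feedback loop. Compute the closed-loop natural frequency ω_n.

The closed-loop denominator is s(s+7.8) + 1.17·6.9 = s² + 7.8s + 8.073.
Matching s² + 2ζω_n s + ω_n²: ω_n = √8.073 = 2.841 rad/s and 2ζω_n = 7.8, so ζ = 7.8/(2·2.841) = 1.37.

ω_n = 2.84 rad/s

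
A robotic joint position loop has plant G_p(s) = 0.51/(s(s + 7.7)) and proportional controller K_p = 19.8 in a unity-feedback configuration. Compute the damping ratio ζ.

1 + K_p·G_p(s) = 0 gives s² + 7.7s + 10.1 = 0.
So ω_n² = 10.1 ⇒ ω_n = 3.178 rad/s, and ζ = 7.7/(2ω_n) = 1.21.

ζ = 1.21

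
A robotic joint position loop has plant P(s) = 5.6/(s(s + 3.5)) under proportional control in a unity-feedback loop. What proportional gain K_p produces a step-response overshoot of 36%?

K_p = 5.72

From %OS = 100·exp(−πζ/√(1−ζ²)) = 36%, ζ = −ln(0.36)/√(π²+ln²(0.36)) = 0.3093.
Characteristic equation s² + 3.5s + 5.6K_p = 0 gives ζ = 3.5/(2√(5.6K_p)).
Setting ζ = 0.3093: √(5.6K_p) = 3.5/(2·0.3093) = 5.659, so K_p = 32.02/5.6 = 5.72.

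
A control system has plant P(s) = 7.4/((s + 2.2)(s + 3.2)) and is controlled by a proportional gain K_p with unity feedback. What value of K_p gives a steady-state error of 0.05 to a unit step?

The loop is type 0, so e_ss(step) = 1/(1 + K_pos) with K_pos = K_p·P(0).
P(0) = 1.051. Require 1/(1 + K_p·1.051) = 0.05, so 1 + 1.051·K_p = 20.
K_p = (20 − 1)/1.051 = 18.1.

K_p = 18.1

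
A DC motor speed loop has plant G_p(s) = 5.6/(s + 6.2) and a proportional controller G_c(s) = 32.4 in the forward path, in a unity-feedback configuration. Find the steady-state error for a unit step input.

0.033

The loop is type 0. Static position error constant K_pos = G_c(0)·G_p(0) = 32.4·0.9032 = 29.26.
Steady-state error to a unit step: e_ss = 1/(1+K_pos) = 1/30.26 = 0.033.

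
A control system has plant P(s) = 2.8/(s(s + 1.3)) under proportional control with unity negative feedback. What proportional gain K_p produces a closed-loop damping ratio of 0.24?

K_p = 2.62

Closed-loop characteristic equation: s² + 1.3s + K_p·2.8 = 0.
So ω_n = √(2.8K_p) and 2ζω_n = 1.3, giving ζ = 1.3/(2√(2.8K_p)).
Setting ζ = 0.24: √(2.8K_p) = 1.3/(2·0.24) = 2.708, so K_p = 7.335/2.8 = 2.62.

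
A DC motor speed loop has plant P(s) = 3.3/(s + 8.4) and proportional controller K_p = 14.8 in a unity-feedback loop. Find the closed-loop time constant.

τ = 0.0175 s

Closed-loop transfer function: T(s) = K_p·P(s)/(1 + K_p·P(s)) = 48.84/(s + 8.4 + 48.84) = 48.84/(s + 57.24).
Time constant τ = 1/57.24 = 0.0175 s.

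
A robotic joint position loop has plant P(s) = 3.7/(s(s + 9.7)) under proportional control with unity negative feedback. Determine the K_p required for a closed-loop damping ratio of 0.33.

K_p = 58.4

Closed-loop characteristic equation: s² + 9.7s + K_p·3.7 = 0.
So ω_n = √(3.7K_p) and 2ζω_n = 9.7, giving ζ = 9.7/(2√(3.7K_p)).
Setting ζ = 0.33: √(3.7K_p) = 9.7/(2·0.33) = 14.7, so K_p = 216/3.7 = 58.4.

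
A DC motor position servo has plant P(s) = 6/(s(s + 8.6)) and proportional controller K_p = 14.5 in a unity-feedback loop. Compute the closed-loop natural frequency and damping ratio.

ω_n = 9.33 rad/s, ζ = 0.461

1 + K_p·P(s) = 0 gives s² + 8.6s + 87 = 0.
So ω_n² = 87 ⇒ ω_n = 9.327 rad/s, and ζ = 8.6/(2ω_n) = 0.461.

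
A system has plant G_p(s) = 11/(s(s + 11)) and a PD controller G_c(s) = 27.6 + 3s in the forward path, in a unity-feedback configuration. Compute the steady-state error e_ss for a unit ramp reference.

The loop has one pole at the origin (type 1). Velocity error constant K_v = lim_{s→0} s·G_c(s)G_p(s) = 27.6·11/11 = 27.6.
Steady-state error to a unit ramp: e_ss = 1/K_v = 0.0362.

0.0362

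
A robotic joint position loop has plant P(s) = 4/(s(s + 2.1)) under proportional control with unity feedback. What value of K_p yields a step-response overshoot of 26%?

K_p = 1.77

From %OS = 100·exp(−πζ/√(1−ζ²)) = 26%, ζ = −ln(0.26)/√(π²+ln²(0.26)) = 0.3941.
Characteristic equation s² + 2.1s + 4K_p = 0 gives ζ = 2.1/(2√(4K_p)).
Setting ζ = 0.3941: √(4K_p) = 2.1/(2·0.3941) = 2.664, so K_p = 7.099/4 = 1.77.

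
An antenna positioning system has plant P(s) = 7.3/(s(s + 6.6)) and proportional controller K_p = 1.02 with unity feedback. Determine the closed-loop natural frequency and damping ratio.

ω_n = 2.73 rad/s, ζ = 1.21

With unity feedback the closed-loop characteristic equation is s² + 6.6s + 1.02·7.3 = s² + 6.6s + 7.446 = 0.
So ω_n² = 7.446 ⇒ ω_n = 2.729 rad/s, and ζ = 6.6/(2ω_n) = 1.21.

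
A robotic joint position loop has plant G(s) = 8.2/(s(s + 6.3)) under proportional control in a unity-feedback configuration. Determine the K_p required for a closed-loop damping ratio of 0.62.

Closed-loop characteristic equation: s² + 6.3s + K_p·8.2 = 0.
So ω_n = √(8.2K_p) and 2ζω_n = 6.3, giving ζ = 6.3/(2√(8.2K_p)).
Setting ζ = 0.62: √(8.2K_p) = 6.3/(2·0.62) = 5.081, so K_p = 25.81/8.2 = 3.15.

K_p = 3.15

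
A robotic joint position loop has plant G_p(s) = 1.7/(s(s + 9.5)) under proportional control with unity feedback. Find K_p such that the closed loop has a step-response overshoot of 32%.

K_p = 114

From %OS = 100·exp(−πζ/√(1−ζ²)) = 32%, ζ = −ln(0.32)/√(π²+ln²(0.32)) = 0.341.
Characteristic equation s² + 9.5s + 1.7K_p = 0 gives ζ = 9.5/(2√(1.7K_p)).
Setting ζ = 0.341: √(1.7K_p) = 9.5/(2·0.341) = 13.93, so K_p = 194.1/1.7 = 114.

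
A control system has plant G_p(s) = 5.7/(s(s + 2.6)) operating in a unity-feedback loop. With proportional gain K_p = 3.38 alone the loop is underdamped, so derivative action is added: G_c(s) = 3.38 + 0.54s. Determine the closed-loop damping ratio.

ζ = 0.647

Forward path: (3.38 + 0.54s)·5.7/(s(s+2.6)). The closed-loop characteristic equation is s² + (2.6 + 5.7·0.54)s + 5.7·3.38 = 0.
That is s² + 5.678s + 19.27 = 0, so ω_n = 4.389 rad/s and ζ = 5.678/(2·4.389) = 0.6468.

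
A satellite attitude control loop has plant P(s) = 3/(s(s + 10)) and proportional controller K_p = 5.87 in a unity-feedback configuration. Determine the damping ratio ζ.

ζ = 1.19

1 + K_p·P(s) = 0 gives s² + 10s + 17.61 = 0.
Matching s² + 2ζω_n s + ω_n²: ω_n = √17.61 = 4.196 rad/s and 2ζω_n = 10, so ζ = 10/(2·4.196) = 1.19.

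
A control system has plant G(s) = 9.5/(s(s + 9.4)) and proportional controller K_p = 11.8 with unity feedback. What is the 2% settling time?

T_s ≈ 0.851 s

The closed-loop denominator s² + 9.4s + 112.1 gives ω_n = √112.1 = 10.59 and ζ = 9.4/(2ω_n) = 0.4439.
2% settling time T_s ≈ 4/(ζω_n) = 4/4.7 = 0.851 s.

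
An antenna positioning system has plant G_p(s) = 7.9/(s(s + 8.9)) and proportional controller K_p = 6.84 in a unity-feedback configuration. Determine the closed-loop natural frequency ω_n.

ω_n = 7.35 rad/s

With unity feedback the closed-loop characteristic equation is s² + 8.9s + 6.84·7.9 = s² + 8.9s + 54.04 = 0.
So ω_n² = 54.04 ⇒ ω_n = 7.351 rad/s, and ζ = 8.9/(2ω_n) = 0.605.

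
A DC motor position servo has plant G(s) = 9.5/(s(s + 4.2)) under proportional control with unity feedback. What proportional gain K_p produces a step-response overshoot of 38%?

From %OS = 100·exp(−πζ/√(1−ζ²)) = 38%, ζ = −ln(0.38)/√(π²+ln²(0.38)) = 0.2943.
Characteristic equation s² + 4.2s + 9.5K_p = 0 gives ζ = 4.2/(2√(9.5K_p)).
Setting ζ = 0.2943: √(9.5K_p) = 4.2/(2·0.2943) = 7.134, so K_p = 50.9/9.5 = 5.36.

K_p = 5.36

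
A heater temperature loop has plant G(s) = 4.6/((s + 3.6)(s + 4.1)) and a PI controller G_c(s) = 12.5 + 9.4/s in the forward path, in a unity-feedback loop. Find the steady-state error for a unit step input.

The open loop G_c(s)G(s) has a pole at the origin (type 1), so the static position error constant is infinite and e_ss = 1/(1+∞) = 0.

0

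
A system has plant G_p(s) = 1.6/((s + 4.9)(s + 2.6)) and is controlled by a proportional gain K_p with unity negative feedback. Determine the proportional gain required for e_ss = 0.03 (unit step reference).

For a type-0 loop with proportional control, e_ss = 1/(1 + K_p·G_p(0)).
G_p(0) = 0.1256. Require 1/(1 + K_p·0.1256) = 0.03, so 1 + 0.1256·K_p = 33.33.
K_p = (33.33 − 1)/0.1256 = 257.

K_p = 257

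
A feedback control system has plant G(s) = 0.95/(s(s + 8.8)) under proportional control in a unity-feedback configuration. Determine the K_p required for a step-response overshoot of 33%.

K_p = 184

From %OS = 100·exp(−πζ/√(1−ζ²)) = 33%, ζ = −ln(0.33)/√(π²+ln²(0.33)) = 0.3328.
Characteristic equation s² + 8.8s + 0.95K_p = 0 gives ζ = 8.8/(2√(0.95K_p)).
Setting ζ = 0.3328: √(0.95K_p) = 8.8/(2·0.3328) = 13.22, so K_p = 174.8/0.95 = 184.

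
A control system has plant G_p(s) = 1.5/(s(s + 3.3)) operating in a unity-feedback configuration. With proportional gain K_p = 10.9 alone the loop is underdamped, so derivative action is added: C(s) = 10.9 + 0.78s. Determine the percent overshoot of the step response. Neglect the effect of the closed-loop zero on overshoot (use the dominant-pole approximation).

Forward path: (10.9 + 0.78s)·1.5/(s(s+3.3)). The closed-loop characteristic equation is s² + (3.3 + 1.5·0.78)s + 1.5·10.9 = 0.
That is s² + 4.47s + 16.35 = 0, so ω_n = 4.044 rad/s and ζ = 4.47/(2·4.044) = 0.5527.
%OS = 100·exp(−πζ/√(1−ζ²)) = 12.4%.

12.4%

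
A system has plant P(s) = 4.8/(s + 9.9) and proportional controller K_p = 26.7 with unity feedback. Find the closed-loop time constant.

Closed-loop transfer function: T(s) = K_p·P(s)/(1 + K_p·P(s)) = 128.2/(s + 9.9 + 128.2) = 128.2/(s + 138.1).
Time constant τ = 1/138.1 = 0.00724 s.

τ = 0.00724 s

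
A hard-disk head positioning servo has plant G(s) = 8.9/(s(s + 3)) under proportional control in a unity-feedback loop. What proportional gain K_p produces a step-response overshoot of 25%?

From %OS = 100·exp(−πζ/√(1−ζ²)) = 25%, ζ = −ln(0.25)/√(π²+ln²(0.25)) = 0.4037.
Characteristic equation s² + 3s + 8.9K_p = 0 gives ζ = 3/(2√(8.9K_p)).
Setting ζ = 0.4037: √(8.9K_p) = 3/(2·0.4037) = 3.716, so K_p = 13.81/8.9 = 1.55.

K_p = 1.55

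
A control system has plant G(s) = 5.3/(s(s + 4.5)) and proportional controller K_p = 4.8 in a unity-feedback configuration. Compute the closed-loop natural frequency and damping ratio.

ω_n = 5.04 rad/s, ζ = 0.446

The closed-loop denominator is s(s+4.5) + 4.8·5.3 = s² + 4.5s + 25.44.
So ω_n² = 25.44 ⇒ ω_n = 5.044 rad/s, and ζ = 4.5/(2ω_n) = 0.446.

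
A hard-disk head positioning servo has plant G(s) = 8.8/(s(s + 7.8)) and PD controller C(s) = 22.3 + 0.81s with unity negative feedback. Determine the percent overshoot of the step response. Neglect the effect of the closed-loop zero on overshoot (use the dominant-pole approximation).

Forward path: (22.3 + 0.81s)·8.8/(s(s+7.8)). The closed-loop characteristic equation is s² + (7.8 + 8.8·0.81)s + 8.8·22.3 = 0.
That is s² + 14.93s + 196.2 = 0, so ω_n = 14.01 rad/s and ζ = 14.93/(2·14.01) = 0.5328.
%OS = 100·exp(−πζ/√(1−ζ²)) = 13.8%.

13.8%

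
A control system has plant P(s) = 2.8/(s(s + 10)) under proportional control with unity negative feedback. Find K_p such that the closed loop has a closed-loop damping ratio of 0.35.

K_p = 72.9

Closed-loop characteristic equation: s² + 10s + K_p·2.8 = 0.
So ω_n = √(2.8K_p) and 2ζω_n = 10, giving ζ = 10/(2√(2.8K_p)).
Setting ζ = 0.35: √(2.8K_p) = 10/(2·0.35) = 14.29, so K_p = 204.1/2.8 = 72.9.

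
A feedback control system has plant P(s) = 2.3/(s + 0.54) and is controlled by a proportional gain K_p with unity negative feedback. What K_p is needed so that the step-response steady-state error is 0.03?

K_p = 7.59

The loop is type 0, so e_ss(step) = 1/(1 + K_pos) with K_pos = K_p·P(0).
P(0) = 4.259. Require 1/(1 + K_p·4.259) = 0.03, so 1 + 4.259·K_p = 33.33.
K_p = (33.33 − 1)/4.259 = 7.59.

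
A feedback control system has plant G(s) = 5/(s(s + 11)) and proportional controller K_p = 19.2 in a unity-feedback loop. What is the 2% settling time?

The closed-loop denominator s² + 11s + 96 gives ω_n = √96 = 9.798 and ζ = 11/(2ω_n) = 0.5613.
2% settling time T_s ≈ 4/(ζω_n) = 4/5.5 = 0.727 s.

T_s ≈ 0.727 s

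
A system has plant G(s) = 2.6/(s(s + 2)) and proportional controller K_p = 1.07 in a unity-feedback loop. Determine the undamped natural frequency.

The closed-loop denominator is s(s+2) + 1.07·2.6 = s² + 2s + 2.782.
So ω_n² = 2.782 ⇒ ω_n = 1.668 rad/s, and ζ = 2/(2ω_n) = 0.6.

ω_n = 1.67 rad/s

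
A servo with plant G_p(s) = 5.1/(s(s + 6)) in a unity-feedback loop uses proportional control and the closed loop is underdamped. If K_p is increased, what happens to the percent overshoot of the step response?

Characteristic equation s² + 6s + K_p·5.1 = 0: raising K_p raises ω_n while 2ζω_n = 6 is fixed, so ζ falls and overshoot grows.

increase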